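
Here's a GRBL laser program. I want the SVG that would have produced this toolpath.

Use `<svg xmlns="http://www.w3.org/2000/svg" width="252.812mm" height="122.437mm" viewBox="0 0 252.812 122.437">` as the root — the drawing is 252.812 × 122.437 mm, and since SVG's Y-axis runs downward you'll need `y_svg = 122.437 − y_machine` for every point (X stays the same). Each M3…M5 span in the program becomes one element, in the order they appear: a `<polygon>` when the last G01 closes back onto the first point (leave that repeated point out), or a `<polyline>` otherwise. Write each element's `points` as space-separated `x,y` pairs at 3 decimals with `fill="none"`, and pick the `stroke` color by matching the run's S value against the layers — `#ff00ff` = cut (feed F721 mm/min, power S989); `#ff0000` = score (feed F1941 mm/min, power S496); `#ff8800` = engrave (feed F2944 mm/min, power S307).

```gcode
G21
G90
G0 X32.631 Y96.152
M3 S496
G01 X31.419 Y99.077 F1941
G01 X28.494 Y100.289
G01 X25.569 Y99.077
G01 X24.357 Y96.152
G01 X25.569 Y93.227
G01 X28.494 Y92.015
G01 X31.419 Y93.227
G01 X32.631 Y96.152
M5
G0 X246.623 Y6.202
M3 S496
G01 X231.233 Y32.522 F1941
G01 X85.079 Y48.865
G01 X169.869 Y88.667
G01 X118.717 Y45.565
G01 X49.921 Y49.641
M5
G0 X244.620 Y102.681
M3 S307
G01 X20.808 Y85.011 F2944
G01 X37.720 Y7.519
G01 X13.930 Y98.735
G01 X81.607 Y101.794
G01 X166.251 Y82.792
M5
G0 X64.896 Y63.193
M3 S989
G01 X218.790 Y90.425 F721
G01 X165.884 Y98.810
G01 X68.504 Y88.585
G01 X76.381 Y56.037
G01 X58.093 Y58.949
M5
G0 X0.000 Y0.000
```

<svg xmlns="http://www.w3.org/2000/svg" width="252.812mm" height="122.437mm" viewBox="0 0 252.812 122.437">
  <polygon points="32.631,26.285 31.419,23.360 28.494,22.148 25.569,23.360 24.357,26.285 25.569,29.210 28.494,30.422 31.419,29.210" fill="none" stroke="#ff0000"/>
  <polyline points="246.623,116.235 231.233,89.915 85.079,73.572 169.869,33.770 118.717,76.872 49.921,72.796" fill="none" stroke="#ff0000"/>
  <polyline points="244.620,19.756 20.808,37.426 37.720,114.918 13.930,23.702 81.607,20.643 166.251,39.645" fill="none" stroke="#ff8800"/>
  <polyline points="64.896,59.244 218.790,32.012 165.884,23.627 68.504,33.852 76.381,66.400 58.093,63.488" fill="none" stroke="#ff00ff"/>
</svg>

y_svg = 122.437 − y_m.

[1] S496→`#ff0000` (score); closed run; points: 32.631,26.285 31.419,23.360 28.494,22.148 25.569,23.360 24.357,26.285 25.569,29.210 28.494,30.422 31.419,29.210

[2] S496→`#ff0000` (score); open run; points: 246.623,116.235 231.233,89.915 85.079,73.572 169.869,33.770 118.717,76.872 49.921,72.796

[3] S307→`#ff8800` (engrave); open run; points: 244.620,19.756 20.808,37.426 37.720,114.918 13.930,23.702 81.607,20.643 166.251,39.645

[4] S989→`#ff00ff` (cut); open run; points: 64.896,59.244 218.790,32.012 165.884,23.627 68.504,33.852 76.381,66.400 58.093,63.488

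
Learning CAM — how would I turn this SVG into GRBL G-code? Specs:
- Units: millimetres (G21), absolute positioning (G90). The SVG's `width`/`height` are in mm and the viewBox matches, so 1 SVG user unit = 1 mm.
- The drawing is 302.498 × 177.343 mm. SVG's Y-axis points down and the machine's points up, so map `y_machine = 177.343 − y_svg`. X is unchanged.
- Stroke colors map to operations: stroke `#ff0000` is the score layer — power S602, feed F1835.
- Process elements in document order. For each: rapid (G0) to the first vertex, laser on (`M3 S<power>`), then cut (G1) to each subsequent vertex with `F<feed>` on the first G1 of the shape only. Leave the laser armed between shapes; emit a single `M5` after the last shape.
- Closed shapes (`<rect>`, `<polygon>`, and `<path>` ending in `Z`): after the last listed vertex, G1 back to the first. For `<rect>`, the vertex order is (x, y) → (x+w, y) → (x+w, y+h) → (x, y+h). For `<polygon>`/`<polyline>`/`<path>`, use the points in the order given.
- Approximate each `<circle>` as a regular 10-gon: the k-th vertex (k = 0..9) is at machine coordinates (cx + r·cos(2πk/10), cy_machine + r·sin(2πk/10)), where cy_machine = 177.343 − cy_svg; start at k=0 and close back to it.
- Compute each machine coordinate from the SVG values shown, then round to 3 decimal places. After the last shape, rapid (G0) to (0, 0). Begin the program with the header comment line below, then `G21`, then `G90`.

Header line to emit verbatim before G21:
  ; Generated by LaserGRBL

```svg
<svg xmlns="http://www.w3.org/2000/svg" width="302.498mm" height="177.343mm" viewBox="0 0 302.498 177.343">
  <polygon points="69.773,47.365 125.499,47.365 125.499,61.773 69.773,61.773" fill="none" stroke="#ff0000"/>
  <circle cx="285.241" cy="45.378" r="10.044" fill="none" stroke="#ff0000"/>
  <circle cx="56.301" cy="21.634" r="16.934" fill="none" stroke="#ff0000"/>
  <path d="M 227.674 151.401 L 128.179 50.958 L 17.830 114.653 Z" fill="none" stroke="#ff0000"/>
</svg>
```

; Generated by LaserGRBL
G21
G90
G0 X69.773 Y129.978
M3 S602
G1 X125.499 Y129.978 F1835
G1 X125.499 Y115.570
G1 X69.773 Y115.570
G1 X69.773 Y129.978
G0 X295.285 Y131.965
M3 S602
G1 X293.367 Y137.869 F1835
G1 X288.345 Y141.517
G1 X282.137 Y141.517
G1 X277.115 Y137.869
G1 X275.197 Y131.965
G1 X277.115 Y126.061
G1 X282.137 Y122.413
G1 X288.345 Y122.413
G1 X293.367 Y126.061
G1 X295.285 Y131.965
G0 X73.235 Y155.709
M3 S602
G1 X70.001 Y165.663 F1835
G1 X61.534 Y171.814
G1 X51.068 Y171.814
G1 X42.601 Y165.663
G1 X39.367 Y155.709
G1 X42.601 Y145.755
G1 X51.068 Y139.604
G1 X61.534 Y139.604
G1 X70.001 Y145.755
G1 X73.235 Y155.709
G0 X227.674 Y25.942
M3 S602
G1 X128.179 Y126.385 F1835
G1 X17.830 Y62.690
G1 X227.674 Y25.942
M5
G0 X0.000 Y0.000

1 u = 1 mm; y_m = 177.343 − y.

[1] `<polygon>` rectangle, #ff0000→score S602 F1835: (69.773,129.978) → (125.499,129.978) → (125.499,115.570) → (69.773,115.570) → (69.773,129.978) (closed)

[2] `<circle>` circle, #ff0000→score S602 F1835: (295.285,131.965) → (293.367,137.869) → (288.345,141.517) → (282.137,141.517) → (277.115,137.869) → (275.197,131.965) → (277.115,126.061) → (282.137,122.413) → (288.345,122.413) → (293.367,126.061) → (295.285,131.965) (closed)

[3] `<circle>` circle, #ff0000→score S602 F1835: (73.235,155.709) → (70.001,165.663) → (61.534,171.814) → (51.068,171.814) → (42.601,165.663) → (39.367,155.709) → (42.601,145.755) → (51.068,139.604) → (61.534,139.604) → (70.001,145.755) → (73.235,155.709) (closed)

[4] `<path>` closed polygon, #ff0000→score S602 F1835: (227.674,25.942) → (128.179,126.385) → (17.830,62.690) → (227.674,25.942) (closed)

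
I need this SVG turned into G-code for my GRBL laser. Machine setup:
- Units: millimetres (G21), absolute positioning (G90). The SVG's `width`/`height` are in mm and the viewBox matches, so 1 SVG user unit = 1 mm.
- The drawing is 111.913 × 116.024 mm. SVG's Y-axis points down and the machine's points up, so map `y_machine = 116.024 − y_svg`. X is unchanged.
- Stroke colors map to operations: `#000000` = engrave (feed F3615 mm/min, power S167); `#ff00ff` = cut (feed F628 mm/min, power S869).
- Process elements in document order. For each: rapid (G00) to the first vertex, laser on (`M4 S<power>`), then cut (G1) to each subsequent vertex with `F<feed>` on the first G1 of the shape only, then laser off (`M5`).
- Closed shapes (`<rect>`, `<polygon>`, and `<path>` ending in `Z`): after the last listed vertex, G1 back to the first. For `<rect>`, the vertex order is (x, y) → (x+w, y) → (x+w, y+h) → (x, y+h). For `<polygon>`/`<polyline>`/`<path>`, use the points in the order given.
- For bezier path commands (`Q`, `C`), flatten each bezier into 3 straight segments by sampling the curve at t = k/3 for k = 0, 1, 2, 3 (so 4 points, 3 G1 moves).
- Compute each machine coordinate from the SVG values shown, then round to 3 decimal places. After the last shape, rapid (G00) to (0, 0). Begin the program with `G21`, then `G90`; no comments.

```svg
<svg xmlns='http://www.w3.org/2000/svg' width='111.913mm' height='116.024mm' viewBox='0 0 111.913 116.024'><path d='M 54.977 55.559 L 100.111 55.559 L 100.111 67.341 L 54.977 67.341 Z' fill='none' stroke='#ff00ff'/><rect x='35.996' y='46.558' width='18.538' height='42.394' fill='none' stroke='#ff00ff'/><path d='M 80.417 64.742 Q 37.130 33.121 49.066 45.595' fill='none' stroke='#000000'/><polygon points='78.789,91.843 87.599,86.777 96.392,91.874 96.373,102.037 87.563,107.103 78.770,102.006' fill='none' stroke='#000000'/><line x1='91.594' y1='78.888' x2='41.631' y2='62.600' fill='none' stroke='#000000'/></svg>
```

G21
G90
G00 X54.977 Y60.465
M4 S869
G1 X100.111 Y60.465 F628
G1 X100.111 Y48.683
G1 X54.977 Y48.683
G1 X54.977 Y60.465
M5
G00 X35.996 Y69.466
M4 S869
G1 X54.534 Y69.466 F628
G1 X54.534 Y27.072
G1 X35.996 Y27.072
G1 X35.996 Y69.466
M5
G00 X80.417 Y51.282
M4 S167
G1 X57.695 Y67.463 F3615
G1 X47.245 Y73.846
G1 X49.066 Y70.429
M5
G00 X78.789 Y24.181
M4 S167
G1 X87.599 Y29.247 F3615
G1 X96.392 Y24.150
G1 X96.373 Y13.987
G1 X87.563 Y8.921
G1 X78.770 Y14.018
G1 X78.789 Y24.181
M5
G00 X91.594 Y37.136
M4 S167
G1 X41.631 Y53.424 F3615
M5
G00 X0.000 Y0.000

Since the viewBox matches the mm dimensions, user units are millimetres directly. The only transform is the Y-flip y_m = 116.024 − y_svg.

Shape 1 is a rectangle drawn with `<path>`. Its stroke #ff00ff means cut at S869, F628. After flipping Y the toolpath is (54.977,60.465) → (100.111,60.465) → (100.111,48.683) → (54.977,48.683) → (54.977,60.465), returning to the start.

Shape 2 is a rectangle drawn with `<rect>`. Its stroke #ff00ff means cut at S869, F628. After flipping Y the toolpath is (35.996,69.466) → (54.534,69.466) → (54.534,27.072) → (35.996,27.072) → (35.996,69.466), returning to the start.

Shape 3 is a quadratic bezier drawn with `<path>`. Its stroke #000000 means engrave at S167, F3615. After flipping Y the toolpath is (80.417,51.282) → (57.695,67.463) → (47.245,73.846) → (49.066,70.429).

Shape 4 is a regular polygon drawn with `<polygon>`. Its stroke #000000 means engrave at S167, F3615. After flipping Y the toolpath is (78.789,24.181) → (87.599,29.247) → (96.392,24.150) → (96.373,13.987) → (87.563,8.921) → (78.770,14.018) → (78.789,24.181), returning to the start.

Shape 5 is a line segment drawn with `<line>`. Its stroke #000000 means engrave at S167, F3615. After flipping Y the toolpath is (91.594,37.136) → (41.631,53.424).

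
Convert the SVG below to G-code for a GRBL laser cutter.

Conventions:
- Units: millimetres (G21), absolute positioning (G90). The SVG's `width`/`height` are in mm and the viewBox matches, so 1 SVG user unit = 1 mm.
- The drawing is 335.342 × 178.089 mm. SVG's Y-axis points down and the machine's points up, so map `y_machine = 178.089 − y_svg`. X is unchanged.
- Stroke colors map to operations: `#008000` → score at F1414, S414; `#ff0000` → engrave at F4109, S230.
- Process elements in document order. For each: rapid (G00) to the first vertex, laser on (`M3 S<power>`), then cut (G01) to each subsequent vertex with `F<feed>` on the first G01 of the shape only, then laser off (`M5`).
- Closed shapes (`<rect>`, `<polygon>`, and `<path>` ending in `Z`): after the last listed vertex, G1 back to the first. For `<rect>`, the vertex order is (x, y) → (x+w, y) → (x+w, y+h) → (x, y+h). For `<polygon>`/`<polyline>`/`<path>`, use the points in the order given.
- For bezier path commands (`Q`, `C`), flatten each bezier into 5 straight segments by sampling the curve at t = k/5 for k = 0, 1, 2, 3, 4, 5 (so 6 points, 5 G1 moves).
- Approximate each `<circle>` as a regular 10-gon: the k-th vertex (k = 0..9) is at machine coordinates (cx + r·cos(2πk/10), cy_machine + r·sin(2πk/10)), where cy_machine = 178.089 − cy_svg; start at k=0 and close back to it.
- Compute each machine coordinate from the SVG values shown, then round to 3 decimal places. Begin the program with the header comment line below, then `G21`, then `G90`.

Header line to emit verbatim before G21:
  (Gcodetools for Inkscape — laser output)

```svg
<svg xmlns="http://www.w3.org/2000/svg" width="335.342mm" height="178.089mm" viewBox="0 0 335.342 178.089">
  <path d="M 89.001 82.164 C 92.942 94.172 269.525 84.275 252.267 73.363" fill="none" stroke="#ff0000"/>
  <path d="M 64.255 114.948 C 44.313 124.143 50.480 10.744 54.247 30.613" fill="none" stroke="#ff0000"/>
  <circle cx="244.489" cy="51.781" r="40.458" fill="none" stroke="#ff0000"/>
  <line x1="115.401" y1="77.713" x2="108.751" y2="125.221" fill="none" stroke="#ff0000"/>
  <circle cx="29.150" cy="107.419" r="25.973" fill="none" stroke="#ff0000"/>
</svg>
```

(Gcodetools for Inkscape — laser output)
G21
G90
G00 X89.001 Y95.925
M3 S230
G01 X109.151 Y91.182 F4109
G01 X153.143 Y90.693
G01 X203.388 Y93.456
G01 X242.293 Y98.468
G01 X252.267 Y104.726
M5
G00 X64.255 Y63.141
M3 S230
G01 X55.195 Y70.288 F4109
G01 X51.032 Y94.577
G01 X50.399 Y123.725
G01 X51.927 Y145.452
G01 X54.247 Y147.476
M5
G00 X284.947 Y126.308
M3 S230
G01 X277.220 Y150.089 F4109
G01 X256.991 Y164.786
G01 X231.987 Y164.786
G01 X211.758 Y150.089
G01 X204.031 Y126.308
G01 X211.758 Y102.527
G01 X231.987 Y87.830
G01 X256.991 Y87.830
G01 X277.220 Y102.527
G01 X284.947 Y126.308
M5
G00 X115.401 Y100.376
M3 S230
G01 X108.751 Y52.868 F4109
M5
G00 X55.123 Y70.670
M3 S230
G01 X50.163 Y85.937 F4109
G01 X37.176 Y95.372
G01 X21.124 Y95.372
G01 X8.137 Y85.937
G01 X3.177 Y70.670
G01 X8.137 Y55.403
G01 X21.124 Y45.968
G01 X37.176 Y45.968
G01 X50.163 Y55.403
G01 X55.123 Y70.670
M5

1 u = 1 mm; y_m = 178.089 − y.

[1] `<path>` cubic bezier, #ff0000→engrave S230 F4109: (89.001,95.925) → (109.151,91.182) → (153.143,90.693) → (203.388,93.456) → (242.293,98.468) → (252.267,104.726)

[2] `<path>` cubic bezier, #ff0000→engrave S230 F4109: (64.255,63.141) → (55.195,70.288) → (51.032,94.577) → (50.399,123.725) → (51.927,145.452) → (54.247,147.476)

[3] `<circle>` circle, #ff0000→engrave S230 F4109: (284.947,126.308) → (277.220,150.089) → (256.991,164.786) → (231.987,164.786) → (211.758,150.089) → (204.031,126.308) → (211.758,102.527) → (231.987,87.830) → (256.991,87.830) → (277.220,102.527) → (284.947,126.308) (closed)

[4] `<line>` line segment, #ff0000→engrave S230 F4109: (115.401,100.376) → (108.751,52.868)

[5] `<circle>` circle, #ff0000→engrave S230 F4109: (55.123,70.670) → (50.163,85.937) → (37.176,95.372) → (21.124,95.372) → (8.137,85.937) → (3.177,70.670) → (8.137,55.403) → (21.124,45.968) → (37.176,45.968) → (50.163,55.403) → (55.123,70.670) (closed)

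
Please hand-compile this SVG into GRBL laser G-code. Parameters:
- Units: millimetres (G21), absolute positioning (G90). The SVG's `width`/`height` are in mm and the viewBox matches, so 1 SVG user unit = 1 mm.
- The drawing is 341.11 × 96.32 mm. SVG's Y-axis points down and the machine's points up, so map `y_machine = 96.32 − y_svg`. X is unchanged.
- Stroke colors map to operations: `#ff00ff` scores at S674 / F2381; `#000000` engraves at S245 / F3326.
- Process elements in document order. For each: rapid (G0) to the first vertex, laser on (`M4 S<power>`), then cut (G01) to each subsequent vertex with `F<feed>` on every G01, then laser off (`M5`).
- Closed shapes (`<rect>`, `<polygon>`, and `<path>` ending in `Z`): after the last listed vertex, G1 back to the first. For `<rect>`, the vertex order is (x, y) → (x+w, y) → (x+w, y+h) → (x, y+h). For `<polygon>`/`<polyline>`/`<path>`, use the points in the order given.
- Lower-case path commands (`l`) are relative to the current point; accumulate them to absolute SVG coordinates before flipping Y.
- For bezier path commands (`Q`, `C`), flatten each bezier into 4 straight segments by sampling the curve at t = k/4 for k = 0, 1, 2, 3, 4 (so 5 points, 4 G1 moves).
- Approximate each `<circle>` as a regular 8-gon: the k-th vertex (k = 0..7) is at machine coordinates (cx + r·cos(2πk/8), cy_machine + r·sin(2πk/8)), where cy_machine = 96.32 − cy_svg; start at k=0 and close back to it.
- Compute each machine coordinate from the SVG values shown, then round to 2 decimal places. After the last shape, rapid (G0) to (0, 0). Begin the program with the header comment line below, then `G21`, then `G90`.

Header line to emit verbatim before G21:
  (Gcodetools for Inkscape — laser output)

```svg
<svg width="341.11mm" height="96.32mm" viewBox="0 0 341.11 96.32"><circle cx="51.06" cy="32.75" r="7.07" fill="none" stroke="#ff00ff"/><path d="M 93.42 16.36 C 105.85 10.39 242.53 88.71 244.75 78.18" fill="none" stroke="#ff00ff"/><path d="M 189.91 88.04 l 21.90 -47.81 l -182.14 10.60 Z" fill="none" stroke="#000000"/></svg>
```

(Gcodetools for Inkscape — laser output)
G21
G90
G0 X58.13 Y63.57
M4 S674
G01 X56.06 Y68.57 F2381
G01 X51.06 Y70.64 F2381
G01 X46.06 Y68.57 F2381
G01 X43.99 Y63.57 F2381
G01 X46.06 Y58.57 F2381
G01 X51.06 Y56.50 F2381
G01 X56.06 Y58.57 F2381
G01 X58.13 Y63.57 F2381
M5
G0 X93.42 Y79.96
M4 S674
G01 X122.00 Y71.34 F2381
G01 X172.91 Y47.34 F2381
G01 X221.92 Y24.20 F2381
G01 X244.75 Y18.14 F2381
M5
G0 X189.91 Y8.28
M4 S245
G01 X211.81 Y56.09 F3326
G01 X29.67 Y45.49 F3326
G01 X189.91 Y8.28 F3326
M5
G0 X0.00 Y0.00

viewBox `0 0 341.11 96.32` with mm width/height → 1 unit = 1 mm. Flip: y_m = 96.32 − y_svg.

**Shape 1** — `<circle>` circle, stroke `#ff00ff` → score (S674, F2381). Machine vertices: (58.13,63.57) → (56.06,68.57) → (51.06,70.64) → (46.06,68.57) → (43.99,63.57) → (46.06,58.57) → (51.06,56.50) → (56.06,58.57) → (58.13,63.57). Closed: final G1 returns to the first vertex.

**Shape 2** — `<path>` cubic bezier, stroke `#ff00ff` → score (S674, F2381). Control points (SVG): P0=(93.42,16.36), P1=(105.85,10.39), P2=(242.53,88.71), P3=(244.75,78.18); sampled at t=k/4. Machine vertices: (93.42,79.96) → (122.00,71.34) → (172.91,47.34) → (221.92,24.20) → (244.75,18.14). Open path.

**Shape 3** — `<path>` closed polygon, stroke `#000000` → engrave (S245, F3326). Machine vertices: (189.91,8.28) → (211.81,56.09) → (29.67,45.49) → (189.91,8.28). Closed: final G1 returns to the first vertex.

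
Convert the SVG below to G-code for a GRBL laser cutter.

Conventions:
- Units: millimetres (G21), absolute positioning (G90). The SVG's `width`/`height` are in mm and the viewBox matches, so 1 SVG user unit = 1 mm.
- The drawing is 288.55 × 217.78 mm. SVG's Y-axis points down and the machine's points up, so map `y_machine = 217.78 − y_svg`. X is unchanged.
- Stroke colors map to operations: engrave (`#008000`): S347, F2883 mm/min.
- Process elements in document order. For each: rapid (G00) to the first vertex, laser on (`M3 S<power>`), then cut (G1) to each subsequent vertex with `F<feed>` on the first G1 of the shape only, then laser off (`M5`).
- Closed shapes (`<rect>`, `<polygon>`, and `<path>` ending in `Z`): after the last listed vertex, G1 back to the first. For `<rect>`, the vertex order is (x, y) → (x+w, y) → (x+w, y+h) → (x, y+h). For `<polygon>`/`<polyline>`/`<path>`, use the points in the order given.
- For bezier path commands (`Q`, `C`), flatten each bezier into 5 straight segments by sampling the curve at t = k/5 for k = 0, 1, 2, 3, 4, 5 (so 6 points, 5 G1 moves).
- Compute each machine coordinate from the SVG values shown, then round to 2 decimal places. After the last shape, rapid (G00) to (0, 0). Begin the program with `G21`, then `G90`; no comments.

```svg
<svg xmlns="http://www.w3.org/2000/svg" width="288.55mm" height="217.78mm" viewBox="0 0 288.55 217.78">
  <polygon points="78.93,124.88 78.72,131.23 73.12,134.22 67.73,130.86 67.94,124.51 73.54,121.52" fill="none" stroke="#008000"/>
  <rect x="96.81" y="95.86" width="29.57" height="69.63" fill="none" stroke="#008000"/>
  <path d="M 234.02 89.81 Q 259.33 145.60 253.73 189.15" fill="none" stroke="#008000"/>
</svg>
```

G21
G90
G00 X78.93 Y92.90
M3 S347
G1 X78.72 Y86.55 F2883
G1 X73.12 Y83.56
G1 X67.73 Y86.92
G1 X67.94 Y93.27
G1 X73.54 Y96.26
G1 X78.93 Y92.90
M5
G00 X96.81 Y121.92
M3 S347
G1 X126.38 Y121.92 F2883
G1 X126.38 Y52.29
G1 X96.81 Y52.29
G1 X96.81 Y121.92
M5
G00 X234.02 Y127.97
M3 S347
G1 X242.91 Y106.14 F2883
G1 X249.32 Y85.30
G1 X253.26 Y65.43
G1 X254.73 Y46.54
G1 X253.73 Y28.63
M5
G00 X0.00 Y0.00

viewBox `0 0 288.55 217.78` with mm width/height → 1 unit = 1 mm. Flip: y_m = 217.78 − y_svg.

**Shape 1** — `<polygon>` regular polygon, stroke `#008000` → engrave (S347, F2883). Machine vertices: (78.93,92.90) → (78.72,86.55) → (73.12,83.56) → (67.73,86.92) → (67.94,93.27) → (73.54,96.26) → (78.93,92.90). Closed: final G1 returns to the first vertex.

**Shape 2** — `<rect>` rectangle, stroke `#008000` → engrave (S347, F2883). Machine vertices: (96.81,121.92) → (126.38,121.92) → (126.38,52.29) → (96.81,52.29) → (96.81,121.92). Closed: final G1 returns to the first vertex.

**Shape 3** — `<path>` quadratic bezier, stroke `#008000` → engrave (S347, F2883). Control points (SVG): P0=(234.02,89.81), P1=(259.33,145.60), P2=(253.73,189.15); sampled at t=k/5. Machine vertices: (234.02,127.97) → (242.91,106.14) → (249.32,85.30) → (253.26,65.43) → (254.73,46.54) → (253.73,28.63). Open path.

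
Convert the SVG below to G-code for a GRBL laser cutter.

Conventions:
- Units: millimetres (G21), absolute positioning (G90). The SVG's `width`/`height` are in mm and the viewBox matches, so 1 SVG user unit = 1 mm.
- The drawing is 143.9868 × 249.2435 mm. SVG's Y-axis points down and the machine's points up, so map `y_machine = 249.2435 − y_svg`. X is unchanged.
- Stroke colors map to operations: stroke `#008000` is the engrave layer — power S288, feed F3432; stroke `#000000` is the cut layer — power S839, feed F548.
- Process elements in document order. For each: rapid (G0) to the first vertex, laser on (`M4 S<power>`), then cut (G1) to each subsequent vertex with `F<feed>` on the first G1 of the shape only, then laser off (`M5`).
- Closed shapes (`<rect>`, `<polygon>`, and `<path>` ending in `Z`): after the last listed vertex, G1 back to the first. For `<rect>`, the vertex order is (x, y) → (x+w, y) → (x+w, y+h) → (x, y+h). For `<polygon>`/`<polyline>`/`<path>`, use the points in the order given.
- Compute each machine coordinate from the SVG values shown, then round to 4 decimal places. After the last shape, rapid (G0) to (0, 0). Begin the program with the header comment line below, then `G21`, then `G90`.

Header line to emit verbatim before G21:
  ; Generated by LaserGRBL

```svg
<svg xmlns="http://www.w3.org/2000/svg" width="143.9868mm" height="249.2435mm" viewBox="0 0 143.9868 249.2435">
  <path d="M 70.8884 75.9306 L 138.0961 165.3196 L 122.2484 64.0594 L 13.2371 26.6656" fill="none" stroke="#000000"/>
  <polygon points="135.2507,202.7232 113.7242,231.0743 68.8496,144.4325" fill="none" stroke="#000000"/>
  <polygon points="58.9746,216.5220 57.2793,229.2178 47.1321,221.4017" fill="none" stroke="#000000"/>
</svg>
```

1 u = 1 mm; y_m = 249.2435 − y.

[1] `<path>` open polyline, #000000→cut S839 F548: (70.8884,173.3129) → (138.0961,83.9239) → (122.2484,185.1841) → (13.2371,222.5779)

[2] `<polygon>` closed polygon, #000000→cut S839 F548: (135.2507,46.5203) → (113.7242,18.1692) → (68.8496,104.8110) → (135.2507,46.5203) (closed)

[3] `<polygon>` regular polygon, #000000→cut S839 F548: (58.9746,32.7215) → (57.2793,20.0257) → (47.1321,27.8418) → (58.9746,32.7215) (closed)

; Generated by LaserGRBL
G21
G90
G0 X70.8884 Y173.3129
M4 S839
G1 X138.0961 Y83.9239 F548
G1 X122.2484 Y185.1841
G1 X13.2371 Y222.5779
M5
G0 X135.2507 Y46.5203
M4 S839
G1 X113.7242 Y18.1692 F548
G1 X68.8496 Y104.8110
G1 X135.2507 Y46.5203
M5
G0 X58.9746 Y32.7215
M4 S839
G1 X57.2793 Y20.0257 F548
G1 X47.1321 Y27.8418
G1 X58.9746 Y32.7215
M5
G0 X0.0000 Y0.0000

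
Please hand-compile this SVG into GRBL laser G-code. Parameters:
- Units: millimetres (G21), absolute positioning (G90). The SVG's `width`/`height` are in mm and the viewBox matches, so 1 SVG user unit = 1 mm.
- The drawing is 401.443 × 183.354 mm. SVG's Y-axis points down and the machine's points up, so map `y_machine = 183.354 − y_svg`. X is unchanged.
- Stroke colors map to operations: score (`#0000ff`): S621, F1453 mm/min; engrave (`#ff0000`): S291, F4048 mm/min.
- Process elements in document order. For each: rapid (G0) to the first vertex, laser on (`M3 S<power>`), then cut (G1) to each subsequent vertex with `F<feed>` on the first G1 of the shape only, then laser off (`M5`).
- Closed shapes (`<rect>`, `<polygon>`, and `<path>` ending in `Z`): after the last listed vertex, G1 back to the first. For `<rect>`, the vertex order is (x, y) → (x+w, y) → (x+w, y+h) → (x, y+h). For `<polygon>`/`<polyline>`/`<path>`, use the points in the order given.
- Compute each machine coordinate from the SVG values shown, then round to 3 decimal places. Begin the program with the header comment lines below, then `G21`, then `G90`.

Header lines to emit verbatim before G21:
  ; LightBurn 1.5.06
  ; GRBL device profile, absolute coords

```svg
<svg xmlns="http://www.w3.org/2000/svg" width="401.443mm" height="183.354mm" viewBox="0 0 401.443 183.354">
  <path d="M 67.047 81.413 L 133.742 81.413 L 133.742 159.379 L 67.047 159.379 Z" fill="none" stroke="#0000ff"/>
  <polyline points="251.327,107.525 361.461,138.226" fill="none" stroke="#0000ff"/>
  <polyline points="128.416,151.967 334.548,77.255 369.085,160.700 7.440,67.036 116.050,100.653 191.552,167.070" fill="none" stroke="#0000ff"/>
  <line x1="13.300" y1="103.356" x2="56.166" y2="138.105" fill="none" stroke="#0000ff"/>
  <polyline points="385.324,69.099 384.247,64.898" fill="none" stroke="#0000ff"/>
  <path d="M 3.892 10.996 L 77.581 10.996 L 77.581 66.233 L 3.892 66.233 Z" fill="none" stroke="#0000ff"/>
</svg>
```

; LightBurn 1.5.06
; GRBL device profile, absolute coords
G21
G90
G0 X67.047 Y101.941
M3 S621
G1 X133.742 Y101.941 F1453
G1 X133.742 Y23.975
G1 X67.047 Y23.975
G1 X67.047 Y101.941
M5
G0 X251.327 Y75.829
M3 S621
G1 X361.461 Y45.128 F1453
M5
G0 X128.416 Y31.387
M3 S621
G1 X334.548 Y106.099 F1453
G1 X369.085 Y22.654
G1 X7.440 Y116.318
G1 X116.050 Y82.701
G1 X191.552 Y16.284
M5
G0 X13.300 Y79.998
M3 S621
G1 X56.166 Y45.249 F1453
M5
G0 X385.324 Y114.255
M3 S621
G1 X384.247 Y118.456 F1453
M5
G0 X3.892 Y172.358
M3 S621
G1 X77.581 Y172.358 F1453
G1 X77.581 Y117.121
G1 X3.892 Y117.121
G1 X3.892 Y172.358
M5

viewBox `0 0 401.443 183.354` with mm width/height → 1 unit = 1 mm. Flip: y_m = 183.354 − y_svg.

**Shape 1** — `<path>` rectangle, stroke `#0000ff` → score (S621, F1453). Machine vertices: (67.047,101.941) → (133.742,101.941) → (133.742,23.975) → (67.047,23.975) → (67.047,101.941). Closed: final G1 returns to the first vertex.

**Shape 2** — `<polyline>` line segment, stroke `#0000ff` → score (S621, F1453). Machine vertices: (251.327,75.829) → (361.461,45.128). Open path.

**Shape 3** — `<polyline>` open polyline, stroke `#0000ff` → score (S621, F1453). Machine vertices: (128.416,31.387) → (334.548,106.099) → (369.085,22.654) → (7.440,116.318) → (116.050,82.701) → (191.552,16.284). Open path.

**Shape 4** — `<line>` line segment, stroke `#0000ff` → score (S621, F1453). Machine vertices: (13.300,79.998) → (56.166,45.249). Open path.

**Shape 5** — `<polyline>` line segment, stroke `#0000ff` → score (S621, F1453). Machine vertices: (385.324,114.255) → (384.247,118.456). Open path.

**Shape 6** — `<path>` rectangle, stroke `#0000ff` → score (S621, F1453). Machine vertices: (3.892,172.358) → (77.581,172.358) → (77.581,117.121) → (3.892,117.121) → (3.892,172.358). Closed: final G1 returns to the first vertex.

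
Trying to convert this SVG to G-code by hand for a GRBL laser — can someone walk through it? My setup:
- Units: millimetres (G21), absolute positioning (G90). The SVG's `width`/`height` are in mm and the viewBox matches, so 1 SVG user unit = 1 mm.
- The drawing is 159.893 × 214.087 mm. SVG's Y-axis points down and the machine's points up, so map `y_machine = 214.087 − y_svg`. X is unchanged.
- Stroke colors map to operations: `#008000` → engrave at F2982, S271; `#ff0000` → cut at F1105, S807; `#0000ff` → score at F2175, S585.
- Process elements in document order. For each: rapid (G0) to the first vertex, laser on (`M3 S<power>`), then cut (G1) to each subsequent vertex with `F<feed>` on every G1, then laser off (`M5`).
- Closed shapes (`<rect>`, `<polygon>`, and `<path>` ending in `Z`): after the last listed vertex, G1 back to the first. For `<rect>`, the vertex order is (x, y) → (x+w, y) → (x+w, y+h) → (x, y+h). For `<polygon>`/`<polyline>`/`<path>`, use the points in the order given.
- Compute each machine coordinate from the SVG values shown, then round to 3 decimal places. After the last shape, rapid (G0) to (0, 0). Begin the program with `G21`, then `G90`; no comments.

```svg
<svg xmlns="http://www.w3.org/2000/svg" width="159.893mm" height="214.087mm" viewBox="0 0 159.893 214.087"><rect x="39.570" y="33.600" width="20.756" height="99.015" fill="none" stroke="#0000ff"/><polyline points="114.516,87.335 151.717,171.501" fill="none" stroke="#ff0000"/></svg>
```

viewBox `0 0 159.893 214.087` with mm width/height → 1 unit = 1 mm. Flip: y_m = 214.087 − y_svg.

**Shape 1** — `<rect>` rectangle, stroke `#0000ff` → score (S585, F2175). Machine vertices: (39.570,180.487) → (60.326,180.487) → (60.326,81.472) → (39.570,81.472) → (39.570,180.487). Closed: final G1 returns to the first vertex.

**Shape 2** — `<polyline>` line segment, stroke `#ff0000` → cut (S807, F1105). Machine vertices: (114.516,126.752) → (151.717,42.586). Open path.

G21
G90
G0 X39.570 Y180.487
M3 S585
G1 X60.326 Y180.487 F2175
G1 X60.326 Y81.472 F2175
G1 X39.570 Y81.472 F2175
G1 X39.570 Y180.487 F2175
M5
G0 X114.516 Y126.752
M3 S807
G1 X151.717 Y42.586 F1105
M5
G0 X0.000 Y0.000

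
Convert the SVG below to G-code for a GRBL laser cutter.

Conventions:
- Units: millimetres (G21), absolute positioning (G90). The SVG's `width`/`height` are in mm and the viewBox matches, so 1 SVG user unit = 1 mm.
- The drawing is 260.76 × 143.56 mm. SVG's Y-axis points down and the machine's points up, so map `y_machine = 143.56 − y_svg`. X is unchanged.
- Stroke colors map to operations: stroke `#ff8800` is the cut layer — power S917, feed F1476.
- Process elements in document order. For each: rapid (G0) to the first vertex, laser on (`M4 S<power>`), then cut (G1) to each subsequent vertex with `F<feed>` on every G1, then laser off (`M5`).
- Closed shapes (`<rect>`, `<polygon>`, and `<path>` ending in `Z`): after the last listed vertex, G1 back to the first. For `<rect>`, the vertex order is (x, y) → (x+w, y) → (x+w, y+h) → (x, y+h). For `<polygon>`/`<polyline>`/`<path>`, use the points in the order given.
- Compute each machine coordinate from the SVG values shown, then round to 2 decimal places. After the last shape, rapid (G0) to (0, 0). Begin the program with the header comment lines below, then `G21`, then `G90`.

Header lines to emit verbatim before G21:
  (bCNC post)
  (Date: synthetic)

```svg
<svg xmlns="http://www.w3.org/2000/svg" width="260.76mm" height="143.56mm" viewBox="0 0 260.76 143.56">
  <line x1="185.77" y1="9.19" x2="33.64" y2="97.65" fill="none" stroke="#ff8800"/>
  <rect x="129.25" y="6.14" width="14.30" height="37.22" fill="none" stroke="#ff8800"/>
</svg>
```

(bCNC post)
(Date: synthetic)
G21
G90
G0 X185.77 Y134.37
M4 S917
G1 X33.64 Y45.91 F1476
M5
G0 X129.25 Y137.42
M4 S917
G1 X143.55 Y137.42 F1476
G1 X143.55 Y100.20 F1476
G1 X129.25 Y100.20 F1476
G1 X129.25 Y137.42 F1476
M5
G0 X0.00 Y0.00

Since the viewBox matches the mm dimensions, user units are millimetres directly. The only transform is the Y-flip y_m = 143.56 − y_svg.

Shape 1 is a line segment drawn with `<line>`. Its stroke #ff8800 means cut at S917, F1476. After flipping Y the toolpath is (185.77,134.37) → (33.64,45.91).

Shape 2 is a rectangle drawn with `<rect>`. Its stroke #ff8800 means cut at S917, F1476. After flipping Y the toolpath is (129.25,137.42) → (143.55,137.42) → (143.55,100.20) → (129.25,100.20) → (129.25,137.42), returning to the start.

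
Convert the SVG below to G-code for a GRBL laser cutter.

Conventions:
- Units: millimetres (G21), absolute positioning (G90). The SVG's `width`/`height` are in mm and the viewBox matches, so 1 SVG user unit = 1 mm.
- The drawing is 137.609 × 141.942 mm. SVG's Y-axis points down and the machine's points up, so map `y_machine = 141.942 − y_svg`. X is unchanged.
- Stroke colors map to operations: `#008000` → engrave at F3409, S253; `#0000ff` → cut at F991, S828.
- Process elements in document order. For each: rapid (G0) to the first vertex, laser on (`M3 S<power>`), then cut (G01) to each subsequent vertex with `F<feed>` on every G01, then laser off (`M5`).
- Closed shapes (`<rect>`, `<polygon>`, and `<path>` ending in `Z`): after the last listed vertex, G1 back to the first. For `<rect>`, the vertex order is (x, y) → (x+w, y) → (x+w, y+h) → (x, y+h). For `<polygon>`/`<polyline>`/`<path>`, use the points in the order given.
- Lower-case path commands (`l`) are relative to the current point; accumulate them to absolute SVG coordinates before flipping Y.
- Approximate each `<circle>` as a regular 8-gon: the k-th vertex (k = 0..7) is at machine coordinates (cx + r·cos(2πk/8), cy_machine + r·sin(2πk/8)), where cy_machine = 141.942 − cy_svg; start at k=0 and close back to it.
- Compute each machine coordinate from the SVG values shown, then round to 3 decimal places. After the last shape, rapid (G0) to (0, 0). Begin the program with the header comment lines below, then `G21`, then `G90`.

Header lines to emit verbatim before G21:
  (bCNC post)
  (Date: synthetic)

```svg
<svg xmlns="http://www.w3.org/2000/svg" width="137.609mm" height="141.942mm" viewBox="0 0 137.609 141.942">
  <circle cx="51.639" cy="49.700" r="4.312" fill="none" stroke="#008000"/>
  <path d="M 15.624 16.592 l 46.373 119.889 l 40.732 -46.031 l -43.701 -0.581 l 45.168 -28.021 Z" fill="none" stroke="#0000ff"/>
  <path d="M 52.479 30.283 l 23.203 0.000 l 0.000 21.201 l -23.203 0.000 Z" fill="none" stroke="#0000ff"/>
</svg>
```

1 u = 1 mm; y_m = 141.942 − y.

[1] `<circle>` circle, #008000→engrave S253 F3409: (55.951,92.242) → (54.688,95.291) → (51.639,96.554) → (48.590,95.291) → (47.327,92.242) → (48.590,89.193) → (51.639,87.930) → (54.688,89.193) → (55.951,92.242) (closed)

[2] `<path>` closed polygon, #0000ff→cut S828 F991: (15.624,125.350) → (61.997,5.461) → (102.729,51.492) → (59.028,52.073) → (104.196,80.094) → (15.624,125.350) (closed)

[3] `<path>` rectangle, #0000ff→cut S828 F991: (52.479,111.659) → (75.682,111.659) → (75.682,90.458) → (52.479,90.458) → (52.479,111.659) (closed)

(bCNC post)
(Date: synthetic)
G21
G90
G0 X55.951 Y92.242
M3 S253
G01 X54.688 Y95.291 F3409
G01 X51.639 Y96.554 F3409
G01 X48.590 Y95.291 F3409
G01 X47.327 Y92.242 F3409
G01 X48.590 Y89.193 F3409
G01 X51.639 Y87.930 F3409
G01 X54.688 Y89.193 F3409
G01 X55.951 Y92.242 F3409
M5
G0 X15.624 Y125.350
M3 S828
G01 X61.997 Y5.461 F991
G01 X102.729 Y51.492 F991
G01 X59.028 Y52.073 F991
G01 X104.196 Y80.094 F991
G01 X15.624 Y125.350 F991
M5
G0 X52.479 Y111.659
M3 S828
G01 X75.682 Y111.659 F991
G01 X75.682 Y90.458 F991
G01 X52.479 Y90.458 F991
G01 X52.479 Y111.659 F991
M5
G0 X0.000 Y0.000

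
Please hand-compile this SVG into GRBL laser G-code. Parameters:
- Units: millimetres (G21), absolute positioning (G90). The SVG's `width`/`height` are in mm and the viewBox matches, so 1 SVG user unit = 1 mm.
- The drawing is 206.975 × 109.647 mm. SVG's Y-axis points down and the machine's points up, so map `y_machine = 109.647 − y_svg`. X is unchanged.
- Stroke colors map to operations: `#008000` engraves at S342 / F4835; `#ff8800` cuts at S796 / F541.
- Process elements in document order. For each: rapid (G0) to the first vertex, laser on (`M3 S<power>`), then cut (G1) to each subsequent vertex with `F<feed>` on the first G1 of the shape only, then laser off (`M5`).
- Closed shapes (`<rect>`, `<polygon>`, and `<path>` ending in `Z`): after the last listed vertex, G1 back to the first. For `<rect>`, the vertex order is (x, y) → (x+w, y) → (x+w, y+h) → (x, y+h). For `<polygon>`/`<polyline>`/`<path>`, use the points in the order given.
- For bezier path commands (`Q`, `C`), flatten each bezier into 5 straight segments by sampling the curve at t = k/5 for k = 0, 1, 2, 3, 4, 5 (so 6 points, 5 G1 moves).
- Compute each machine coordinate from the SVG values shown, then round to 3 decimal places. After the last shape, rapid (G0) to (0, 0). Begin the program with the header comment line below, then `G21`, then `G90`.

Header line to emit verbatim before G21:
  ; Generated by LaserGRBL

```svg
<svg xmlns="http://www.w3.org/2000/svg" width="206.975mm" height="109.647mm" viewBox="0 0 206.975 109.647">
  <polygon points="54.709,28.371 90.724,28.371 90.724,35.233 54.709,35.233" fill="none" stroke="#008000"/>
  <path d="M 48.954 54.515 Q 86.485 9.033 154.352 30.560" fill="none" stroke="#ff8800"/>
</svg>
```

; Generated by LaserGRBL
G21
G90
G0 X54.709 Y81.276
M3 S342
G1 X90.724 Y81.276 F4835
G1 X90.724 Y74.414
G1 X54.709 Y74.414
G1 X54.709 Y81.276
M5
G0 X48.954 Y55.132
M3 S796
G1 X65.180 Y70.644 F541
G1 X83.833 Y80.796
G1 X104.912 Y85.587
G1 X128.419 Y85.017
G1 X154.352 Y79.087
M5
G0 X0.000 Y0.000

viewBox `0 0 206.975 109.647` with mm width/height → 1 unit = 1 mm. Flip: y_m = 109.647 − y_svg.

**Shape 1** — `<polygon>` rectangle, stroke `#008000` → engrave (S342, F4835). Machine vertices: (54.709,81.276) → (90.724,81.276) → (90.724,74.414) → (54.709,74.414) → (54.709,81.276). Closed: final G1 returns to the first vertex.

**Shape 2** — `<path>` quadratic bezier, stroke `#ff8800` → cut (S796, F541). Control points (SVG): P0=(48.954,54.515), P1=(86.485,9.033), P2=(154.352,30.560); sampled at t=k/5. Machine vertices: (48.954,55.132) → (65.180,70.644) → (83.833,80.796) → (104.912,85.587) → (128.419,85.017) → (154.352,79.087). Open path.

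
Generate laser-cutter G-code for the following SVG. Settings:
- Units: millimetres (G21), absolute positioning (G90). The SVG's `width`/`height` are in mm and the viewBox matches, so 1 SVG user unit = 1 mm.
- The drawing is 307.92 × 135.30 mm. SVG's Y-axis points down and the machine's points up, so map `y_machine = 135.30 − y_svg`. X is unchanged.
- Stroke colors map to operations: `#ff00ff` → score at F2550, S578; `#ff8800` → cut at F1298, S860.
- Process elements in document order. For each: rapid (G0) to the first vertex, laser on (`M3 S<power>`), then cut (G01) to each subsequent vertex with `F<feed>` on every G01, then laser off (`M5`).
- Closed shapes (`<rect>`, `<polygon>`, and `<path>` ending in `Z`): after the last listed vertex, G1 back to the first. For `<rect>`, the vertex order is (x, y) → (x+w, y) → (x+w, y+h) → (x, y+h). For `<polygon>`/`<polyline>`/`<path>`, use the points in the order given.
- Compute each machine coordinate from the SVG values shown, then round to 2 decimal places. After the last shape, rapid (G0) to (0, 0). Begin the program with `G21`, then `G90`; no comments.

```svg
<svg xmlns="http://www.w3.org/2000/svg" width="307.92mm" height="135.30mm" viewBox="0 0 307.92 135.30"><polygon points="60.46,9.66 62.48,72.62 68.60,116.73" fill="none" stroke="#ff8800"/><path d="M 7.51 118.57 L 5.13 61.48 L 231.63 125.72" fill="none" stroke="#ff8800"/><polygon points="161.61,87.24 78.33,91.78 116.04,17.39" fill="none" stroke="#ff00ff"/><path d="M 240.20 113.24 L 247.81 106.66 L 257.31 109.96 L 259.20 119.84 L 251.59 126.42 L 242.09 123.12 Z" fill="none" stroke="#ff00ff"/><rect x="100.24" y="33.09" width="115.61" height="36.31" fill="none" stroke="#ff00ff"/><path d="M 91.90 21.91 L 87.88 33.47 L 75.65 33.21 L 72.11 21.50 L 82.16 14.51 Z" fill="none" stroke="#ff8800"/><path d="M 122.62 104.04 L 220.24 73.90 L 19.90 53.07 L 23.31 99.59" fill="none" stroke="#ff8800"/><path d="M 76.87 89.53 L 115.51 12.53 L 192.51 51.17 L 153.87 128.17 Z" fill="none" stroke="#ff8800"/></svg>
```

viewBox `0 0 307.92 135.30` with mm width/height → 1 unit = 1 mm. Flip: y_m = 135.30 − y_svg.

**Shape 1** — `<polygon>` closed polygon, stroke `#ff8800` → cut (S860, F1298). Machine vertices: (60.46,125.64) → (62.48,62.68) → (68.60,18.57) → (60.46,125.64). Closed: final G1 returns to the first vertex.

**Shape 2** — `<path>` open polyline, stroke `#ff8800` → cut (S860, F1298). Machine vertices: (7.51,16.73) → (5.13,73.82) → (231.63,9.58). Open path.

**Shape 3** — `<polygon>` regular polygon, stroke `#ff00ff` → score (S578, F2550). Machine vertices: (161.61,48.06) → (78.33,43.52) → (116.04,117.91) → (161.61,48.06). Closed: final G1 returns to the first vertex.

**Shape 4** — `<path>` regular polygon, stroke `#ff00ff` → score (S578, F2550). Machine vertices: (240.20,22.06) → (247.81,28.64) → (257.31,25.34) → (259.20,15.46) → (251.59,8.88) → (242.09,12.18) → (240.20,22.06). Closed: final G1 returns to the first vertex.

**Shape 5** — `<rect>` rectangle, stroke `#ff00ff` → score (S578, F2550). Machine vertices: (100.24,102.21) → (215.85,102.21) → (215.85,65.90) → (100.24,65.90) → (100.24,102.21). Closed: final G1 returns to the first vertex.

**Shape 6** — `<path>` regular polygon, stroke `#ff8800` → cut (S860, F1298). Machine vertices: (91.90,113.39) → (87.88,101.83) → (75.65,102.09) → (72.11,113.80) → (82.16,120.79) → (91.90,113.39). Closed: final G1 returns to the first vertex.

**Shape 7** — `<path>` open polyline, stroke `#ff8800` → cut (S860, F1298). Machine vertices: (122.62,31.26) → (220.24,61.40) → (19.90,82.23) → (23.31,35.71). Open path.

**Shape 8** — `<path>` regular polygon, stroke `#ff8800` → cut (S860, F1298). Machine vertices: (76.87,45.77) → (115.51,122.77) → (192.51,84.13) → (153.87,7.13) → (76.87,45.77). Closed: final G1 returns to the first vertex.

G21
G90
G0 X60.46 Y125.64
M3 S860
G01 X62.48 Y62.68 F1298
G01 X68.60 Y18.57 F1298
G01 X60.46 Y125.64 F1298
M5
G0 X7.51 Y16.73
M3 S860
G01 X5.13 Y73.82 F1298
G01 X231.63 Y9.58 F1298
M5
G0 X161.61 Y48.06
M3 S578
G01 X78.33 Y43.52 F2550
G01 X116.04 Y117.91 F2550
G01 X161.61 Y48.06 F2550
M5
G0 X240.20 Y22.06
M3 S578
G01 X247.81 Y28.64 F2550
G01 X257.31 Y25.34 F2550
G01 X259.20 Y15.46 F2550
G01 X251.59 Y8.88 F2550
G01 X242.09 Y12.18 F2550
G01 X240.20 Y22.06 F2550
M5
G0 X100.24 Y102.21
M3 S578
G01 X215.85 Y102.21 F2550
G01 X215.85 Y65.90 F2550
G01 X100.24 Y65.90 F2550
G01 X100.24 Y102.21 F2550
M5
G0 X91.90 Y113.39
M3 S860
G01 X87.88 Y101.83 F1298
G01 X75.65 Y102.09 F1298
G01 X72.11 Y113.80 F1298
G01 X82.16 Y120.79 F1298
G01 X91.90 Y113.39 F1298
M5
G0 X122.62 Y31.26
M3 S860
G01 X220.24 Y61.40 F1298
G01 X19.90 Y82.23 F1298
G01 X23.31 Y35.71 F1298
M5
G0 X76.87 Y45.77
M3 S860
G01 X115.51 Y122.77 F1298
G01 X192.51 Y84.13 F1298
G01 X153.87 Y7.13 F1298
G01 X76.87 Y45.77 F1298
M5
G0 X0.00 Y0.00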